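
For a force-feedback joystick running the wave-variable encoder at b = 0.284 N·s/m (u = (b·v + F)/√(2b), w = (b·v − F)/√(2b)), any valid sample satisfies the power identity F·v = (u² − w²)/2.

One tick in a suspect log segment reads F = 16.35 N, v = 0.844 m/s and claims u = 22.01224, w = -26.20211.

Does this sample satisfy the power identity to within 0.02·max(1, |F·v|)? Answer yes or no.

F·v = 16.35×0.844 = 13.7994 W.
(u² − w²)/2 = (484.5387 − 686.5506)/2 = -101.0059 W.
|Δ| = 114.8053;  2% of max(1, |F·v|) = 0.2760.

no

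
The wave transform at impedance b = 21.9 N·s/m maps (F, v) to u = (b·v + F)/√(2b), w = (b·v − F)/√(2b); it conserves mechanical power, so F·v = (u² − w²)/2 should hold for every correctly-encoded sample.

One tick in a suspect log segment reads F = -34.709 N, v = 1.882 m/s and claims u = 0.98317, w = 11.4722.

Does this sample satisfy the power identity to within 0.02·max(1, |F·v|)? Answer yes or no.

yes

F·v = (-34.709)×1.882 = -65.32234 W.
(u² − w²)/2 = (0.96662 − 131.61137)/2 = -65.32237 W.
|Δ| = 0.00004;  2% of max(1, |F·v|) = 1.30645.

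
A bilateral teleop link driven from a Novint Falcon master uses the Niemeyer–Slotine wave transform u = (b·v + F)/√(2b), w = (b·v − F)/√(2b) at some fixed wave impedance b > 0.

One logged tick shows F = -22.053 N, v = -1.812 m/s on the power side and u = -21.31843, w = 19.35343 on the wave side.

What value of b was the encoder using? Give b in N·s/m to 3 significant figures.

b = 0.588 N·s/m

u + w = -1.96500;  u + w = √(2b)·v, so √(2b) = -1.96500/(-1.812) = 1.08444.
b = (√(2b))²/2 = 1.17600/2 = 0.58800.
(Check via u − w = 2F/√(2b): u − w = -40.67186, 2F/√(2b) = -40.67179.)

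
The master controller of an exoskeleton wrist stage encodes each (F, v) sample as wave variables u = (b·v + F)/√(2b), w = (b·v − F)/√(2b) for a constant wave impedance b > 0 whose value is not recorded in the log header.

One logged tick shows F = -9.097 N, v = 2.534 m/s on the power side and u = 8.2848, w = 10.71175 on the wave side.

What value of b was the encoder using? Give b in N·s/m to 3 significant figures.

b = 28.1 N·s/m

u + w = 18.99655;  u + w = √(2b)·v, so √(2b) = 18.99655/2.534 = 7.49667.
b = (√(2b))²/2 = 56.19999/2 = 28.10000.
(Check via u − w = 2F/√(2b): u − w = -2.42695, 2F/√(2b) = -2.42695.)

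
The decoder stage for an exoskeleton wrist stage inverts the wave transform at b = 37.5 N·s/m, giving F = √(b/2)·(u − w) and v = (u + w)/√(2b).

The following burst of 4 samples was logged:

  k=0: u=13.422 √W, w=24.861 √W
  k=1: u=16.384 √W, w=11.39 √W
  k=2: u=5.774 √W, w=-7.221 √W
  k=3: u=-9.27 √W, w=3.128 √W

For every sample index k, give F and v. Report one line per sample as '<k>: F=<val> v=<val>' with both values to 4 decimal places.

0: F=-49.5323 v=4.4205
1: F=21.6247 v=3.2071
2: F=56.2700 v=-0.1671
3: F=-53.6849 v=-0.7092

k=0: u−w=-11.4390, u+w=38.2830; √(b/2)=4.3301, √(2b)=8.6603; F=4.3301×(-11.439)=-49.5323, v=38.2830/8.6603=4.4205
k=1: u−w=4.9940, u+w=27.7740; √(b/2)=4.3301, √(2b)=8.6603; F=4.3301×4.994=21.6247, v=27.7740/8.6603=3.2071
k=2: u−w=12.9950, u+w=-1.4470; √(b/2)=4.3301, √(2b)=8.6603; F=4.3301×12.995=56.2700, v=-1.4470/8.6603=-0.1671
k=3: u−w=-12.3980, u+w=-6.1420; √(b/2)=4.3301, √(2b)=8.6603; F=4.3301×(-12.398)=-53.6849, v=-6.1420/8.6603=-0.7092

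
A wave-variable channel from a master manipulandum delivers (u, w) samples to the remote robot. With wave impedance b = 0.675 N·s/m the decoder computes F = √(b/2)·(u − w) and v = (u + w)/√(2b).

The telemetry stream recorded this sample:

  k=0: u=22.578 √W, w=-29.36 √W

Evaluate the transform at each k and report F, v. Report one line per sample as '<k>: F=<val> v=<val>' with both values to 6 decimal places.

k=0: u−w=51.938000, u+w=-6.782000; √(b/2)=0.580948, √(2b)=1.161895; F=0.580948×51.938=30.173251, v=-6.782000/1.161895=-5.837016

0: F=30.173251 v=-5.837016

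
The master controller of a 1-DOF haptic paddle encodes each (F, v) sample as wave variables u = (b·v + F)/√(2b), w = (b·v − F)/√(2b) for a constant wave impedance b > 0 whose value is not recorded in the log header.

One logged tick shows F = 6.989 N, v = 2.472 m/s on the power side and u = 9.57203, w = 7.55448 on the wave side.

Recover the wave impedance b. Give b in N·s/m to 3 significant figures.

u + w = 17.12651;  u + w = √(2b)·v, so √(2b) = 17.12651/2.472 = 6.92820.
b = (√(2b))²/2 = 47.99995/2 = 23.99998.
(Check via u − w = 2F/√(2b): u − w = 2.01755, 2F/√(2b) = 2.01755.)

b = 24 N·s/m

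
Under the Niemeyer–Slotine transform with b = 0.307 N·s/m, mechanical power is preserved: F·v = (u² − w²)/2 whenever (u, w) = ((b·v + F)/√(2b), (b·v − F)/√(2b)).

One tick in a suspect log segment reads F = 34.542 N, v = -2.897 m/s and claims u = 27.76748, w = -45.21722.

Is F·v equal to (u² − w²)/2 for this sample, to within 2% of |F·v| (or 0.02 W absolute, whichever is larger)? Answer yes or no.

no

F·v = 34.542×(-2.897) = -100.0682 W.
(u² − w²)/2 = (771.0329 − 2044.5970)/2 = -636.7820 W.
|Δ| = 536.7138;  2% of max(1, |F·v|) = 2.0014.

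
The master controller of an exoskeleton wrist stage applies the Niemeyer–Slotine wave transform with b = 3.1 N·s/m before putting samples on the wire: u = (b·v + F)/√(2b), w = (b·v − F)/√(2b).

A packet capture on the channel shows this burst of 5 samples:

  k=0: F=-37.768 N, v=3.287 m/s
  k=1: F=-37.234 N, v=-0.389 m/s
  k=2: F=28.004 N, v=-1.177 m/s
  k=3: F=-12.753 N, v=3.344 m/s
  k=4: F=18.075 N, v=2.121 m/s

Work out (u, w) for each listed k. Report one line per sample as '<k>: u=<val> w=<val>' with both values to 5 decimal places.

k=0: b·v=3.1×3.287=10.18970; √(2b)=2.48998; u=(10.18970+(-37.768))/2.48998=-11.07571, w=(10.18970−(-37.768))/2.48998=19.26028
k=1: b·v=3.1×(-0.389)=-1.20590; √(2b)=2.48998; u=(-1.20590+(-37.234))/2.48998=-15.43784, w=(-1.20590−(-37.234))/2.48998=14.46923
k=2: b·v=3.1×(-1.177)=-3.64870; √(2b)=2.48998; u=(-3.64870+28.004)/2.48998=9.78132, w=(-3.64870−28.004)/2.48998=-12.71203
k=3: b·v=3.1×3.344=10.36640; √(2b)=2.48998; u=(10.36640+(-12.753))/2.48998=-0.95848, w=(10.36640−(-12.753))/2.48998=9.28497
k=4: b·v=3.1×2.121=6.57510; √(2b)=2.48998; u=(6.57510+18.075)/2.48998=9.89972, w=(6.57510−18.075)/2.48998=-4.61847

0: u=-11.07571 w=19.26028
1: u=-15.43784 w=14.46923
2: u=9.78132 w=-12.71203
3: u=-0.95848 w=9.28497
4: u=9.89972 w=-4.61847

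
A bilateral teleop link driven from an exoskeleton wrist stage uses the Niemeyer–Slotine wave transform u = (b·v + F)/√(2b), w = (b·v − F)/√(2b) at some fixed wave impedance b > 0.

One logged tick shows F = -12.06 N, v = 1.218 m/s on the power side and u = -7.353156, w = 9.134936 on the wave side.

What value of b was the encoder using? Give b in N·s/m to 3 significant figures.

u + w = 1.781780;  u + w = √(2b)·v, so √(2b) = 1.781780/1.218 = 1.462874.
b = (√(2b))²/2 = 2.139999/2 = 1.070000.
(Check via u − w = 2F/√(2b): u − w = -16.488092, 2F/√(2b) = -16.488096.)

b = 1.07 N·s/m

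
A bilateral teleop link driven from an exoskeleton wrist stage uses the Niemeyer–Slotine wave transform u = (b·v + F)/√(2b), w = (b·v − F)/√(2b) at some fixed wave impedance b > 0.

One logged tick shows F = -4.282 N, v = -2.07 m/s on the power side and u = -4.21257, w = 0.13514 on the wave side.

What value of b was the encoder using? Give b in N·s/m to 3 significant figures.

b = 1.94 N·s/m

u + w = -4.0774;  u + w = √(2b)·v, so √(2b) = -4.0774/(-2.07) = 1.9698.
b = (√(2b))²/2 = 3.8800/2 = 1.9400.
(Check via u − w = 2F/√(2b): u − w = -4.3477, 2F/√(2b) = -4.3477.)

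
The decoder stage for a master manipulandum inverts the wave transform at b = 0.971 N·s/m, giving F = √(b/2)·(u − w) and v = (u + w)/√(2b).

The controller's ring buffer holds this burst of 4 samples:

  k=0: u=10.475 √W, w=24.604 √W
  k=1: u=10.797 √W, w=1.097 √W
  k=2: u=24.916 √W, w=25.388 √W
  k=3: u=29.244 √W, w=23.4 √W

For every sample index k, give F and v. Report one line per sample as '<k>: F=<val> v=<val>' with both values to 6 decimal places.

k=0: u−w=-14.129000, u+w=35.079000; √(b/2)=0.696778, √(2b)=1.393557; F=0.696778×(-14.129)=-9.844781, v=35.079000/1.393557=25.172282
k=1: u−w=9.700000, u+w=11.894000; √(b/2)=0.696778, √(2b)=1.393557; F=0.696778×9.7=6.758750, v=11.894000/1.393557=8.534996
k=2: u−w=-0.472000, u+w=50.304000; √(b/2)=0.696778, √(2b)=1.393557; F=0.696778×(-0.472)=-0.328879, v=50.304000/1.393557=36.097565
k=3: u−w=5.844000, u+w=52.644000; √(b/2)=0.696778, √(2b)=1.393557; F=0.696778×5.844=4.071972, v=52.644000/1.393557=37.776722

0: F=-9.844781 v=25.172282
1: F=6.758750 v=8.534996
2: F=-0.328879 v=36.097565
3: F=4.071972 v=37.776722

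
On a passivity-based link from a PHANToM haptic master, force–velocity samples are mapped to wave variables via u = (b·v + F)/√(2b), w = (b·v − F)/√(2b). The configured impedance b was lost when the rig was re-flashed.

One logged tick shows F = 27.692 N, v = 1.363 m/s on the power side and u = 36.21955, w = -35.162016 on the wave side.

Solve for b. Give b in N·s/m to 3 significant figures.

b = 0.301 N·s/m

u + w = 1.057534;  u + w = √(2b)·v, so √(2b) = 1.057534/1.363 = 0.775887.
b = (√(2b))²/2 = 0.602001/2 = 0.301000.
(Check via u − w = 2F/√(2b): u − w = 71.381566, 2F/√(2b) = 71.381527.)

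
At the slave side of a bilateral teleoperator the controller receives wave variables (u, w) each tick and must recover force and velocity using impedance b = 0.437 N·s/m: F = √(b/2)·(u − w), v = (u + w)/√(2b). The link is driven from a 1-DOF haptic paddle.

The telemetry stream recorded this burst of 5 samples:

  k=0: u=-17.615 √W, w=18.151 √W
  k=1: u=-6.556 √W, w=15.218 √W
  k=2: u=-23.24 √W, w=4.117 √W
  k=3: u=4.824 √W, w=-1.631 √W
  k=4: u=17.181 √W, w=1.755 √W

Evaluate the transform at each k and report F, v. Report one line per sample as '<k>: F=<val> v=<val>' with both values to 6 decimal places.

0: F=-16.718453 v=0.573336
1: F=-10.178035 v=9.265364
2: F=-12.787752 v=-20.455039
3: F=3.017324 v=3.415413
4: F=7.210727 v=20.255013

k=0: u−w=-35.766000, u+w=0.536000; √(b/2)=0.467440, √(2b)=0.934880; F=0.467440×(-35.766)=-16.718453, v=0.536000/0.934880=0.573336
k=1: u−w=-21.774000, u+w=8.662000; √(b/2)=0.467440, √(2b)=0.934880; F=0.467440×(-21.774)=-10.178035, v=8.662000/0.934880=9.265364
k=2: u−w=-27.357000, u+w=-19.123000; √(b/2)=0.467440, √(2b)=0.934880; F=0.467440×(-27.357)=-12.787752, v=-19.123000/0.934880=-20.455039
k=3: u−w=6.455000, u+w=3.193000; √(b/2)=0.467440, √(2b)=0.934880; F=0.467440×6.455=3.017324, v=3.193000/0.934880=3.415413
k=4: u−w=15.426000, u+w=18.936000; √(b/2)=0.467440, √(2b)=0.934880; F=0.467440×15.426=7.210727, v=18.936000/0.934880=20.255013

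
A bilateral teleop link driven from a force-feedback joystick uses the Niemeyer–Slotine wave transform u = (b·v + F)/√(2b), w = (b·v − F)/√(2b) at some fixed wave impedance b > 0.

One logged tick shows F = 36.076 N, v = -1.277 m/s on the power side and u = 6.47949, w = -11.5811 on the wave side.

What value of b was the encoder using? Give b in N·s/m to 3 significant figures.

u + w = -5.1016;  u + w = √(2b)·v, so √(2b) = -5.1016/(-1.277) = 3.9950.
b = (√(2b))²/2 = 15.9600/2 = 7.9800.
(Check via u − w = 2F/√(2b): u − w = 18.0606, 2F/√(2b) = 18.0606.)

b = 7.98 N·s/m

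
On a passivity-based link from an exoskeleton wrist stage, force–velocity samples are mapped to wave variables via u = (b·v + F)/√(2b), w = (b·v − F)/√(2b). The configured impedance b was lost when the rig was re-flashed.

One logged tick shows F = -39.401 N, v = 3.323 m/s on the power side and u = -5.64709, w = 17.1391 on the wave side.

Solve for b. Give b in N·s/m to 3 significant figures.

b = 5.98 N·s/m

u + w = 11.4920;  u + w = √(2b)·v, so √(2b) = 11.4920/3.323 = 3.4583.
b = (√(2b))²/2 = 11.9600/2 = 5.9800.
(Check via u − w = 2F/√(2b): u − w = -22.7862, 2F/√(2b) = -22.7862.)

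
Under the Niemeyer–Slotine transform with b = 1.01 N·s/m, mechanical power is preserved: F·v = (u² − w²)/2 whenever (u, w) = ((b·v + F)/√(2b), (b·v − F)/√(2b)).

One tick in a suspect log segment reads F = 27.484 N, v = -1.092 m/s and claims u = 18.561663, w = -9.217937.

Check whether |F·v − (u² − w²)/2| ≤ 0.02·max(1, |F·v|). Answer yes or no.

F·v = 27.484×(-1.092) = -30.012528 W.
(u² − w²)/2 = (344.535333 − 84.970363)/2 = 129.782485 W.
|Δ| = 159.795013;  2% of max(1, |F·v|) = 0.600251.

no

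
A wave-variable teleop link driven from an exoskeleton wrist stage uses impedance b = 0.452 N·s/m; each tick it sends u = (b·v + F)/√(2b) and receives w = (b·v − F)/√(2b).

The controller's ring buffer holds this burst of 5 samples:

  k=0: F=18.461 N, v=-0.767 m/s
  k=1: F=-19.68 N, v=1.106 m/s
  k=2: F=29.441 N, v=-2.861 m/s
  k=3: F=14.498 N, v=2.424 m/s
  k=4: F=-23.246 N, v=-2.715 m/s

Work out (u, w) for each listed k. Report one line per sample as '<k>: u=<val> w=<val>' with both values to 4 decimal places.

k=0: b·v=0.452×(-0.767)=-0.3467; √(2b)=0.9508; u=(-0.3467+18.461)/0.9508=19.0519, w=(-0.3467−18.461)/0.9508=-19.7811
k=1: b·v=0.452×1.106=0.4999; √(2b)=0.9508; u=(0.4999+(-19.68))/0.9508=-20.1728, w=(0.4999−(-19.68))/0.9508=21.2244
k=2: b·v=0.452×(-2.861)=-1.2932; √(2b)=0.9508; u=(-1.2932+29.441)/0.9508=29.6047, w=(-1.2932−29.441)/0.9508=-32.3249
k=3: b·v=0.452×2.424=1.0956; √(2b)=0.9508; u=(1.0956+14.498)/0.9508=16.4007, w=(1.0956−14.498)/0.9508=-14.0960
k=4: b·v=0.452×(-2.715)=-1.2272; √(2b)=0.9508; u=(-1.2272+(-23.246))/0.9508=-25.7399, w=(-1.2272−(-23.246))/0.9508=23.1585

0: u=19.0519 w=-19.7811
1: u=-20.1728 w=21.2244
2: u=29.6047 w=-32.3249
3: u=16.4007 w=-14.0960
4: u=-25.7399 w=23.1585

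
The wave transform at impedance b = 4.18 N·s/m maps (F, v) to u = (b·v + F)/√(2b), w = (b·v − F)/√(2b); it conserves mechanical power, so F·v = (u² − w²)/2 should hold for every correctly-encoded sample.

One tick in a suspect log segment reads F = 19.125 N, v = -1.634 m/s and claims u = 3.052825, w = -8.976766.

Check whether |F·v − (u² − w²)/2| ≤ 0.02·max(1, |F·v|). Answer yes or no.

no

F·v = 19.125×(-1.634) = -31.250250 W.
(u² − w²)/2 = (9.319740 − 80.582328)/2 = -35.631294 W.
|Δ| = 4.381044;  2% of max(1, |F·v|) = 0.625005.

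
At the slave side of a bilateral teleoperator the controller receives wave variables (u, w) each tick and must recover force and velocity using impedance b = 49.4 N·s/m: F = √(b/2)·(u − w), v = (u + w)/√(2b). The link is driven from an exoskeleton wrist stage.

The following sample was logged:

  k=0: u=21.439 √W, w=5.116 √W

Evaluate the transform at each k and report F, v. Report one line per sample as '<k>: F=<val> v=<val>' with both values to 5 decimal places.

k=0: u−w=16.32300, u+w=26.55500; √(b/2)=4.96991, √(2b)=9.93982; F=4.96991×16.323=81.12383, v=26.55500/9.93982=2.67158

0: F=81.12383 v=2.67158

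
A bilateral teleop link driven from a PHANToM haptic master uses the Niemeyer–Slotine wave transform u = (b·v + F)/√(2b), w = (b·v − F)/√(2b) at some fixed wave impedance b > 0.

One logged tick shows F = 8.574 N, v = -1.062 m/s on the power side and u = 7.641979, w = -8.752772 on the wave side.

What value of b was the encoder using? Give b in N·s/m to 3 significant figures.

u + w = -1.110793;  u + w = √(2b)·v, so √(2b) = -1.110793/(-1.062) = 1.045944.
b = (√(2b))²/2 = 1.094000/2 = 0.547000.
(Check via u − w = 2F/√(2b): u − w = 16.394751, 2F/√(2b) = 16.394752.)

b = 0.547 N·s/m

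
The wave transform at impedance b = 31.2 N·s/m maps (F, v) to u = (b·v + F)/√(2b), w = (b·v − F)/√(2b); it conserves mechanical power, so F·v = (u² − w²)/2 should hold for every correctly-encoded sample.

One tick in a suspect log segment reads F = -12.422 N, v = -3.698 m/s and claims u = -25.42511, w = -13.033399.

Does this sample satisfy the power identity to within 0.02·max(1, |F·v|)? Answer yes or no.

no

F·v = (-12.422)×(-3.698) = 45.936556 W.
(u² − w²)/2 = (646.436219 − 169.869489)/2 = 238.283365 W.
|Δ| = 192.346809;  2% of max(1, |F·v|) = 0.918731.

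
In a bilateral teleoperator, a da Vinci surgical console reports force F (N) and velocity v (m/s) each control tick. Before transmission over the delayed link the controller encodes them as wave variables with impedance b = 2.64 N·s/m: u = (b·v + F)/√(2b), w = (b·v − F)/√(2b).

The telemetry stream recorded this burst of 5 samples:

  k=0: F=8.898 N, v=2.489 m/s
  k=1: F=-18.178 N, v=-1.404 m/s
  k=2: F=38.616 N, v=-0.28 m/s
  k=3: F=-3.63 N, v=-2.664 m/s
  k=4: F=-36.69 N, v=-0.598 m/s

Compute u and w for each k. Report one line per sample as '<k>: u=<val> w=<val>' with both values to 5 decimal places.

k=0: b·v=2.64×2.489=6.57096; √(2b)=2.29783; u=(6.57096+8.898)/2.29783=6.73200, w=(6.57096−8.898)/2.29783=-1.01271
k=1: b·v=2.64×(-1.404)=-3.70656; √(2b)=2.29783; u=(-3.70656+(-18.178))/2.29783=-9.52403, w=(-3.70656−(-18.178))/2.29783=6.29789
k=2: b·v=2.64×(-0.28)=-0.73920; √(2b)=2.29783; u=(-0.73920+38.616)/2.29783=16.48376, w=(-0.73920−38.616)/2.29783=-17.12715
k=3: b·v=2.64×(-2.664)=-7.03296; √(2b)=2.29783; u=(-7.03296+(-3.63))/2.29783=-4.64046, w=(-7.03296−(-3.63))/2.29783=-1.48095
k=4: b·v=2.64×(-0.598)=-1.57872; √(2b)=2.29783; u=(-1.57872+(-36.69))/2.29783=-16.65432, w=(-1.57872−(-36.69))/2.29783=15.28022

0: u=6.73200 w=-1.01271
1: u=-9.52403 w=6.29789
2: u=16.48376 w=-17.12715
3: u=-4.64046 w=-1.48095
4: u=-16.65432 w=15.28022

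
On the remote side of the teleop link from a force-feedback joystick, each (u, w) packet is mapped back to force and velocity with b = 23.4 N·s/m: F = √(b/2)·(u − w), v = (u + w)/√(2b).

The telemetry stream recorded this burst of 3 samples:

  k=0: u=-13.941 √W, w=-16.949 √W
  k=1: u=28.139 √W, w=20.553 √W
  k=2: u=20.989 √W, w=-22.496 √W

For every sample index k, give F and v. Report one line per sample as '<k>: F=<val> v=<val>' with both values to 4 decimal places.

k=0: u−w=3.0080, u+w=-30.8900; √(b/2)=3.4205, √(2b)=6.8411; F=3.4205×3.008=10.2889, v=-30.8900/6.8411=-4.5154
k=1: u−w=7.5860, u+w=48.6920; √(b/2)=3.4205, √(2b)=6.8411; F=3.4205×7.586=25.9481, v=48.6920/6.8411=7.1176
k=2: u−w=43.4850, u+w=-1.5070; √(b/2)=3.4205, √(2b)=6.8411; F=3.4205×43.485=148.7416, v=-1.5070/6.8411=-0.2203

0: F=10.2889 v=-4.5154
1: F=25.9481 v=7.1176
2: F=148.7416 v=-0.2203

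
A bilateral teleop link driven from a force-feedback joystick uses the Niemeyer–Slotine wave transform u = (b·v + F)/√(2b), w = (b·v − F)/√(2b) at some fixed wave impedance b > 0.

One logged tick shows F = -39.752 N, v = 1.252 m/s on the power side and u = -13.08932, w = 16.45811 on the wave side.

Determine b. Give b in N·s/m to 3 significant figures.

u + w = 3.36879;  u + w = √(2b)·v, so √(2b) = 3.36879/1.252 = 2.69073.
b = (√(2b))²/2 = 7.24001/2 = 3.62001.
(Check via u − w = 2F/√(2b): u − w = -29.54743, 2F/√(2b) = -29.54741.)

b = 3.62 N·s/m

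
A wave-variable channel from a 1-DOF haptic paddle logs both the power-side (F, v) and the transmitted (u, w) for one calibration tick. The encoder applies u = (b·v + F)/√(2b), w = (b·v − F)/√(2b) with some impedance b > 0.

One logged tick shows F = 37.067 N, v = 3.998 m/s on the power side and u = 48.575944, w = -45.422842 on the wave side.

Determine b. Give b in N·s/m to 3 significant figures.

b = 0.311 N·s/m

u + w = 3.153102;  u + w = √(2b)·v, so √(2b) = 3.153102/3.998 = 0.788670.
b = (√(2b))²/2 = 0.622000/2 = 0.311000.
(Check via u − w = 2F/√(2b): u − w = 93.998786, 2F/√(2b) = 93.998777.)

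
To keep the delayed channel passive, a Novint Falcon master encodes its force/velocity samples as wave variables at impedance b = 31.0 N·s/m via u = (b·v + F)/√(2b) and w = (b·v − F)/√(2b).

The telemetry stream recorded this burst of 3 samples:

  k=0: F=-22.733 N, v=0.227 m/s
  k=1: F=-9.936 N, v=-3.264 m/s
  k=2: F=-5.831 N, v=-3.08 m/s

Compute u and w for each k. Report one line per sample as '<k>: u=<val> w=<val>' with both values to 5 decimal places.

k=0: b·v=31.0×0.227=7.03700; √(2b)=7.87401; u=(7.03700+(-22.733))/7.87401=-1.99339, w=(7.03700−(-22.733))/7.87401=3.78079
k=1: b·v=31.0×(-3.264)=-101.18400; √(2b)=7.87401; u=(-101.18400+(-9.936))/7.87401=-14.11225, w=(-101.18400−(-9.936))/7.87401=-11.58851
k=2: b·v=31.0×(-3.08)=-95.48000; √(2b)=7.87401; u=(-95.48000+(-5.831))/7.87401=-12.86651, w=(-95.48000−(-5.831))/7.87401=-11.38543

0: u=-1.99339 w=3.78079
1: u=-14.11225 w=-11.58851
2: u=-12.86651 w=-11.38543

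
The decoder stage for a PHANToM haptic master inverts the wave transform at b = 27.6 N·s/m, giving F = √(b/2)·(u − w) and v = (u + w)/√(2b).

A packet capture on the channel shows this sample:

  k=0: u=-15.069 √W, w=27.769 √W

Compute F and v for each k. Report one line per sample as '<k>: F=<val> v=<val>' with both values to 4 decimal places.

0: F=-159.1361 v=1.7094

k=0: u−w=-42.8380, u+w=12.7000; √(b/2)=3.7148, √(2b)=7.4297; F=3.7148×(-42.838)=-159.1361, v=12.7000/7.4297=1.7094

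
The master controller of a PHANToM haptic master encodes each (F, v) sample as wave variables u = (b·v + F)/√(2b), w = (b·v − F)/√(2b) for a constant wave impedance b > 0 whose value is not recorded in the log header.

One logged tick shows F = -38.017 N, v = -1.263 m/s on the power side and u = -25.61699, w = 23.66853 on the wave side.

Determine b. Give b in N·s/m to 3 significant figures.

u + w = -1.94846;  u + w = √(2b)·v, so √(2b) = -1.94846/(-1.263) = 1.54272.
b = (√(2b))²/2 = 2.38000/2 = 1.19000.
(Check via u − w = 2F/√(2b): u − w = -49.28552, 2F/√(2b) = -49.28556.)

b = 1.19 N·s/m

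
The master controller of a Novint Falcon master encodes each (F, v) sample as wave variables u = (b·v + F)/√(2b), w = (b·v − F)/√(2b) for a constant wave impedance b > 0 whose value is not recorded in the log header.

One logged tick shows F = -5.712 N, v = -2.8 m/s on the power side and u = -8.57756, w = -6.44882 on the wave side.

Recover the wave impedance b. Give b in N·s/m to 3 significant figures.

b = 14.4 N·s/m

u + w = -15.0264;  u + w = √(2b)·v, so √(2b) = -15.0264/(-2.8) = 5.3666.
b = (√(2b))²/2 = 28.8000/2 = 14.4000.
(Check via u − w = 2F/√(2b): u − w = -2.1287, 2F/√(2b) = -2.1287.)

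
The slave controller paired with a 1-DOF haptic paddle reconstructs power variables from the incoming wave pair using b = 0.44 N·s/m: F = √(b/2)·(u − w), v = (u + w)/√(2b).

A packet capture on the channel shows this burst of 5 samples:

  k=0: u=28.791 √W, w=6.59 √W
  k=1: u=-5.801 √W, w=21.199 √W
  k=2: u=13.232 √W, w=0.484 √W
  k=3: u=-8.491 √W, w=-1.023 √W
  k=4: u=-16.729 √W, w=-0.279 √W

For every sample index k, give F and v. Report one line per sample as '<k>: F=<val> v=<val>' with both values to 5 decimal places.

k=0: u−w=22.20100, u+w=35.38100; √(b/2)=0.46904, √(2b)=0.93808; F=0.46904×22.201=10.41319, v=35.38100/0.93808=37.71627
k=1: u−w=-27.00000, u+w=15.39800; √(b/2)=0.46904, √(2b)=0.93808; F=0.46904×(-27.0)=-12.66412, v=15.39800/0.93808=16.41432
k=2: u−w=12.74800, u+w=13.71600; √(b/2)=0.46904, √(2b)=0.93808; F=0.46904×12.748=5.97934, v=13.71600/0.93808=14.62131
k=3: u−w=-7.46800, u+w=-9.51400; √(b/2)=0.46904, √(2b)=0.93808; F=0.46904×(-7.468)=-3.50280, v=-9.51400/0.93808=-10.14196
k=4: u−w=-16.45000, u+w=-17.00800; √(b/2)=0.46904, √(2b)=0.93808; F=0.46904×(-16.45)=-7.71573, v=-17.00800/0.93808=-18.13059

0: F=10.41319 v=37.71627
1: F=-12.66412 v=16.41432
2: F=5.97934 v=14.62131
3: F=-3.50280 v=-10.14196
4: F=-7.71573 v=-18.13059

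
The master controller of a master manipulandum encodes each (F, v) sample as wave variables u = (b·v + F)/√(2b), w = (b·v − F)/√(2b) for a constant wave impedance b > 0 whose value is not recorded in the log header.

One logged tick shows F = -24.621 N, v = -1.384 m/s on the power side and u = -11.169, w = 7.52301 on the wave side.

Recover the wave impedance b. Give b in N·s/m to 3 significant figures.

b = 3.47 N·s/m

u + w = -3.64599;  u + w = √(2b)·v, so √(2b) = -3.64599/(-1.384) = 2.63439.
b = (√(2b))²/2 = 6.93999/2 = 3.46999.
(Check via u − w = 2F/√(2b): u − w = -18.69201, 2F/√(2b) = -18.69202.)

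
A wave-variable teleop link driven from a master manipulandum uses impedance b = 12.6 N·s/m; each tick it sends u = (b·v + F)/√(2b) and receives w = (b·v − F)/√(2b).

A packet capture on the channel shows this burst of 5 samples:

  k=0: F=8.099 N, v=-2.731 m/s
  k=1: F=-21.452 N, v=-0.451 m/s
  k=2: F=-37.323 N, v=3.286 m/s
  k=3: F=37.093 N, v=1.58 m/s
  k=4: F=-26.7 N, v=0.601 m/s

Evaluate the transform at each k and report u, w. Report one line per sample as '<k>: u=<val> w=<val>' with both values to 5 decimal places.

0: u=-5.24140 w=-8.46812
1: u=-5.40534 w=3.14134
2: u=0.81287 w=15.68271
3: u=11.35487 w=-3.42333
4: u=-3.81027 w=6.82727

k=0: b·v=12.6×(-2.731)=-34.41060; √(2b)=5.01996; u=(-34.41060+8.099)/5.01996=-5.24140, w=(-34.41060−8.099)/5.01996=-8.46812
k=1: b·v=12.6×(-0.451)=-5.68260; √(2b)=5.01996; u=(-5.68260+(-21.452))/5.01996=-5.40534, w=(-5.68260−(-21.452))/5.01996=3.14134
k=2: b·v=12.6×3.286=41.40360; √(2b)=5.01996; u=(41.40360+(-37.323))/5.01996=0.81287, w=(41.40360−(-37.323))/5.01996=15.68271
k=3: b·v=12.6×1.58=19.90800; √(2b)=5.01996; u=(19.90800+37.093)/5.01996=11.35487, w=(19.90800−37.093)/5.01996=-3.42333
k=4: b·v=12.6×0.601=7.57260; √(2b)=5.01996; u=(7.57260+(-26.7))/5.01996=-3.81027, w=(7.57260−(-26.7))/5.01996=6.82727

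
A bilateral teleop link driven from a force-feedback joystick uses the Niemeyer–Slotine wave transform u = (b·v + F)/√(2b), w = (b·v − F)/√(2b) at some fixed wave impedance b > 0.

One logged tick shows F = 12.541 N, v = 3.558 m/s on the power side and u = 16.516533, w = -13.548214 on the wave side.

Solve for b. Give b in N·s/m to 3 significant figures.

b = 0.348 N·s/m

u + w = 2.968319;  u + w = √(2b)·v, so √(2b) = 2.968319/3.558 = 0.834266.
b = (√(2b))²/2 = 0.696000/2 = 0.348000.
(Check via u − w = 2F/√(2b): u − w = 30.064747, 2F/√(2b) = 30.064746.)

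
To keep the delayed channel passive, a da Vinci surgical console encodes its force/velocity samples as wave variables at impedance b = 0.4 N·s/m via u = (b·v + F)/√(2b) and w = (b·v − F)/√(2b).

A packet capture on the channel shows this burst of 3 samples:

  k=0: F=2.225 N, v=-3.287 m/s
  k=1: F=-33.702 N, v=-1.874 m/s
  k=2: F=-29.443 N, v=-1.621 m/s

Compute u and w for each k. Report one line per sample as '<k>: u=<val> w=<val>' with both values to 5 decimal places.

0: u=1.01763 w=-3.95762
1: u=-38.51806 w=36.84190
2: u=-33.64321 w=32.19334

k=0: b·v=0.4×(-3.287)=-1.31480; √(2b)=0.89443; u=(-1.31480+2.225)/0.89443=1.01763, w=(-1.31480−2.225)/0.89443=-3.95762
k=1: b·v=0.4×(-1.874)=-0.74960; √(2b)=0.89443; u=(-0.74960+(-33.702))/0.89443=-38.51806, w=(-0.74960−(-33.702))/0.89443=36.84190
k=2: b·v=0.4×(-1.621)=-0.64840; √(2b)=0.89443; u=(-0.64840+(-29.443))/0.89443=-33.64321, w=(-0.64840−(-29.443))/0.89443=32.19334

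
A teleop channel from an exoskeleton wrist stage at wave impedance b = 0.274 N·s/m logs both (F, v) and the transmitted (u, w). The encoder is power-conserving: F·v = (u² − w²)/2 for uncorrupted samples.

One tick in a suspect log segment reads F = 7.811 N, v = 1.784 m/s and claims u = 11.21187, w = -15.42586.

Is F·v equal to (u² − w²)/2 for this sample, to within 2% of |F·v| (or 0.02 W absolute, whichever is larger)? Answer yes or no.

no

F·v = 7.811×1.784 = 13.93482 W.
(u² − w²)/2 = (125.70603 − 237.95716)/2 = -56.12556 W.
|Δ| = 70.06039;  2% of max(1, |F·v|) = 0.27870.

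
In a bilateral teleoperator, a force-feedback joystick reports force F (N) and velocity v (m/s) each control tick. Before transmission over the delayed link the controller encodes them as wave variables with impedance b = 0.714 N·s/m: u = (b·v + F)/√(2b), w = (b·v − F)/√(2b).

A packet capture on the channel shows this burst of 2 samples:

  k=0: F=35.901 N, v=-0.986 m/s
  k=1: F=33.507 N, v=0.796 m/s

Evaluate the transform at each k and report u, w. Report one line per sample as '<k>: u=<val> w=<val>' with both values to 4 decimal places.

k=0: b·v=0.714×(-0.986)=-0.7040; √(2b)=1.1950; u=(-0.7040+35.901)/1.1950=29.4538, w=(-0.7040−35.901)/1.1950=-30.6321
k=1: b·v=0.714×0.796=0.5683; √(2b)=1.1950; u=(0.5683+33.507)/1.1950=28.5152, w=(0.5683−33.507)/1.1950=-27.5640

0: u=29.4538 w=-30.6321
1: u=28.5152 w=-27.5640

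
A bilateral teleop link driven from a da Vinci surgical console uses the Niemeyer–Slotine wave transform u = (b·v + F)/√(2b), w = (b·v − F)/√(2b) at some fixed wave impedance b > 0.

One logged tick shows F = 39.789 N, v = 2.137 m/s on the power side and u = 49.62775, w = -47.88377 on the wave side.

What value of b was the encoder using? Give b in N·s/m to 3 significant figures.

u + w = 1.7440;  u + w = √(2b)·v, so √(2b) = 1.7440/2.137 = 0.8161.
b = (√(2b))²/2 = 0.6660/2 = 0.3330.
(Check via u − w = 2F/√(2b): u − w = 97.5115, 2F/√(2b) = 97.5115.)

b = 0.333 N·s/m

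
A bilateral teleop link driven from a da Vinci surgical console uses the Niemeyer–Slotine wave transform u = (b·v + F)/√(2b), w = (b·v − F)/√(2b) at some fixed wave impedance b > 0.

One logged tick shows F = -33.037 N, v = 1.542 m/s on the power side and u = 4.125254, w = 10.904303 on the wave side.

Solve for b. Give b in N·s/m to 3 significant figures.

u + w = 15.029557;  u + w = √(2b)·v, so √(2b) = 15.029557/1.542 = 9.746794.
b = (√(2b))²/2 = 95.000002/2 = 47.500001.
(Check via u − w = 2F/√(2b): u − w = -6.779049, 2F/√(2b) = -6.779049.)

b = 47.5 N·s/m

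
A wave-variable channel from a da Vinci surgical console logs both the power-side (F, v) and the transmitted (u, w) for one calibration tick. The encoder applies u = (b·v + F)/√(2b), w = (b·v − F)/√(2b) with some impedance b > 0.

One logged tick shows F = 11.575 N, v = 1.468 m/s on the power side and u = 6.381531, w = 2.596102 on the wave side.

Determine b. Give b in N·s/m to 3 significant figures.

b = 18.7 N·s/m

u + w = 8.977633;  u + w = √(2b)·v, so √(2b) = 8.977633/1.468 = 6.115554.
b = (√(2b))²/2 = 37.399998/2 = 18.699999.
(Check via u − w = 2F/√(2b): u − w = 3.785429, 2F/√(2b) = 3.785430.)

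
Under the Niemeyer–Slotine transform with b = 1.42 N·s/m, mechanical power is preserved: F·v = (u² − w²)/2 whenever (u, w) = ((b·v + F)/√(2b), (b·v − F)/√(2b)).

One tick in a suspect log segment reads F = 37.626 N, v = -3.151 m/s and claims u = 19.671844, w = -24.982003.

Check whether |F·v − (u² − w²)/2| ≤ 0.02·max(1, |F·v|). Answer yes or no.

yes

F·v = 37.626×(-3.151) = -118.559526 W.
(u² − w²)/2 = (386.981446 − 624.100474)/2 = -118.559514 W.
|Δ| = 0.000012;  2% of max(1, |F·v|) = 2.371191.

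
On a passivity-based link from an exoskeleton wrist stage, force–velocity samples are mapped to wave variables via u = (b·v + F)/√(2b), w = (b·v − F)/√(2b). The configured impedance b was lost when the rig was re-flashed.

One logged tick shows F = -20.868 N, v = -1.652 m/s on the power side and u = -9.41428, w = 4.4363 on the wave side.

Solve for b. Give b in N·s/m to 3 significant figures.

b = 4.54 N·s/m

u + w = -4.97798;  u + w = √(2b)·v, so √(2b) = -4.97798/(-1.652) = 3.01331.
b = (√(2b))²/2 = 9.08001/2 = 4.54000.
(Check via u − w = 2F/√(2b): u − w = -13.85058, 2F/√(2b) = -13.85057.)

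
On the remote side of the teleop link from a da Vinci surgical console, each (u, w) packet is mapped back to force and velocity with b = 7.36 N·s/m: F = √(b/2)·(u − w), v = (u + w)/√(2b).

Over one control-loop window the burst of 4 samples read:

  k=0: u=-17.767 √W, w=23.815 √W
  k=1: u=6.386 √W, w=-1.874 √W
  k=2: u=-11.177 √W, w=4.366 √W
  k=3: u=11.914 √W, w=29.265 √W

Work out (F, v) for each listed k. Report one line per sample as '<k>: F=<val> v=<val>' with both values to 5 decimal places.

k=0: u−w=-41.58200, u+w=6.04800; √(b/2)=1.91833, √(2b)=3.83667; F=1.91833×(-41.582)=-79.76811, v=6.04800/3.83667=1.57637
k=1: u−w=8.26000, u+w=4.51200; √(b/2)=1.91833, √(2b)=3.83667; F=1.91833×8.26=15.84543, v=4.51200/3.83667=1.17602
k=2: u−w=-15.54300, u+w=-6.81100; √(b/2)=1.91833, √(2b)=3.83667; F=1.91833×(-15.543)=-29.81664, v=-6.81100/3.83667=-1.77524
k=3: u−w=-17.35100, u+w=41.17900; √(b/2)=1.91833, √(2b)=3.83667; F=1.91833×(-17.351)=-33.28499, v=41.17900/3.83667=10.73302

0: F=-79.76811 v=1.57637
1: F=15.84543 v=1.17602
2: F=-29.81664 v=-1.77524
3: F=-33.28499 v=10.73302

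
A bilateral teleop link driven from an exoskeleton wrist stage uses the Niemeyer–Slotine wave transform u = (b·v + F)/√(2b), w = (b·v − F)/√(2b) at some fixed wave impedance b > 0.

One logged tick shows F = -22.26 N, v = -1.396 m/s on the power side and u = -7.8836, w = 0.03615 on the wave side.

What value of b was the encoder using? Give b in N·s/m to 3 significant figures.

b = 15.8 N·s/m

u + w = -7.84745;  u + w = √(2b)·v, so √(2b) = -7.84745/(-1.396) = 5.62138.
b = (√(2b))²/2 = 31.59994/2 = 15.79997.
(Check via u − w = 2F/√(2b): u − w = -7.91975, 2F/√(2b) = -7.91976.)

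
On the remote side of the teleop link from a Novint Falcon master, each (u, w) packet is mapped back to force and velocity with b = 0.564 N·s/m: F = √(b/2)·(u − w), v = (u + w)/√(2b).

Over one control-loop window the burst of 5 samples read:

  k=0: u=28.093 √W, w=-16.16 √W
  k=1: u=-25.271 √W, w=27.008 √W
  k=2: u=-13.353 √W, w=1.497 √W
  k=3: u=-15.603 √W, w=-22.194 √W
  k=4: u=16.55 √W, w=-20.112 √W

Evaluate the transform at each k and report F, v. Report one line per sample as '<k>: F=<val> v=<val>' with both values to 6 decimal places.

0: F=23.499968 v=11.235570
1: F=-27.762069 v=1.635480
2: F=-7.885895 v=-11.163070
3: F=3.500063 v=-35.587934
4: F=19.468868 v=-3.353817

k=0: u−w=44.253000, u+w=11.933000; √(b/2)=0.531037, √(2b)=1.062073; F=0.531037×44.253=23.499968, v=11.933000/1.062073=11.235570
k=1: u−w=-52.279000, u+w=1.737000; √(b/2)=0.531037, √(2b)=1.062073; F=0.531037×(-52.279)=-27.762069, v=1.737000/1.062073=1.635480
k=2: u−w=-14.850000, u+w=-11.856000; √(b/2)=0.531037, √(2b)=1.062073; F=0.531037×(-14.85)=-7.885895, v=-11.856000/1.062073=-11.163070
k=3: u−w=6.591000, u+w=-37.797000; √(b/2)=0.531037, √(2b)=1.062073; F=0.531037×6.591=3.500063, v=-37.797000/1.062073=-35.587934
k=4: u−w=36.662000, u+w=-3.562000; √(b/2)=0.531037, √(2b)=1.062073; F=0.531037×36.662=19.468868, v=-3.562000/1.062073=-3.353817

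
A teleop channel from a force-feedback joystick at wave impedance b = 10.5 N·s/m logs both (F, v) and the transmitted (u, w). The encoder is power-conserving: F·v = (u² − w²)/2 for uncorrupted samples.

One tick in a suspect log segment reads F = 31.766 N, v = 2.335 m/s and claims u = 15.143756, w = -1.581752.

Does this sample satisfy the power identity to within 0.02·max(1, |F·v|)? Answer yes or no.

F·v = 31.766×2.335 = 74.173610 W.
(u² − w²)/2 = (229.333346 − 2.501939)/2 = 113.415703 W.
|Δ| = 39.242093;  2% of max(1, |F·v|) = 1.483472.

no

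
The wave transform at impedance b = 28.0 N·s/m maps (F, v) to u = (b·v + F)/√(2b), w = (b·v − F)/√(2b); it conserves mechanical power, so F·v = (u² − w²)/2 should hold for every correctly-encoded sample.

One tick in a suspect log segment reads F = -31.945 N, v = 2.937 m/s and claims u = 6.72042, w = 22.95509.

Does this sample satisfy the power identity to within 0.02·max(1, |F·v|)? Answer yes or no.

no

F·v = (-31.945)×2.937 = -93.82246 W.
(u² − w²)/2 = (45.16404 − 526.93616)/2 = -240.88606 W.
|Δ| = 147.06359;  2% of max(1, |F·v|) = 1.87645.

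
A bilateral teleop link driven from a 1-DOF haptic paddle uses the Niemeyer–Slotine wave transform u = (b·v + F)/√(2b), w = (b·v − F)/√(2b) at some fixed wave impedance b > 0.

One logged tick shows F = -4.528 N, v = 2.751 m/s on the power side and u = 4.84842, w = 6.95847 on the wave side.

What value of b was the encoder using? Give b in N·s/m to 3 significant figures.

b = 9.21 N·s/m

u + w = 11.80689;  u + w = √(2b)·v, so √(2b) = 11.80689/2.751 = 4.29185.
b = (√(2b))²/2 = 18.42001/2 = 9.21000.
(Check via u − w = 2F/√(2b): u − w = -2.11005, 2F/√(2b) = -2.11004.)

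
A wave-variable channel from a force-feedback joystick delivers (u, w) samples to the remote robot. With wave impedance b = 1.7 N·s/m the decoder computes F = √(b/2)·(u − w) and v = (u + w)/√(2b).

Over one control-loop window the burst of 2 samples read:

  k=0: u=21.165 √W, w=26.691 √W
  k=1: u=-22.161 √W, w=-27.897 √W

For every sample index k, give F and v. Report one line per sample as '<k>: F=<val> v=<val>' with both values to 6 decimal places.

k=0: u−w=-5.526000, u+w=47.856000; √(b/2)=0.921954, √(2b)=1.843909; F=0.921954×(-5.526)=-5.094720, v=47.856000/1.843909=25.953560
k=1: u−w=5.736000, u+w=-50.058000; √(b/2)=0.921954, √(2b)=1.843909; F=0.921954×5.736=5.288331, v=-50.058000/1.843909=-27.147762

0: F=-5.094720 v=25.953560
1: F=5.288331 v=-27.147762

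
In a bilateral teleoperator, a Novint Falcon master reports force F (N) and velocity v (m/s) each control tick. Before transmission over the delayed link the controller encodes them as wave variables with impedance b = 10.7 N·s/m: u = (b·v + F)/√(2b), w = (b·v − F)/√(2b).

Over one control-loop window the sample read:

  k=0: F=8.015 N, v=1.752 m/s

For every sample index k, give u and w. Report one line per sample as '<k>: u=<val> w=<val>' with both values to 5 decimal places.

k=0: b·v=10.7×1.752=18.74640; √(2b)=4.62601; u=(18.74640+8.015)/4.62601=5.78498, w=(18.74640−8.015)/4.62601=2.31979

0: u=5.78498 w=2.31979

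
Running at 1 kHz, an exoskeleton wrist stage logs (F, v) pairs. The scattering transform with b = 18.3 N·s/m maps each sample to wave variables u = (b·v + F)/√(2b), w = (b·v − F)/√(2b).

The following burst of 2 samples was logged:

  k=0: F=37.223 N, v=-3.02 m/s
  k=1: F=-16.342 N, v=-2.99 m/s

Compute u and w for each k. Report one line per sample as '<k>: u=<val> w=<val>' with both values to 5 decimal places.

k=0: b·v=18.3×(-3.02)=-55.26600; √(2b)=6.04979; u=(-55.26600+37.223)/6.04979=-2.98242, w=(-55.26600−37.223)/6.04979=-15.28796
k=1: b·v=18.3×(-2.99)=-54.71700; √(2b)=6.04979; u=(-54.71700+(-16.342))/6.04979=-11.74569, w=(-54.71700−(-16.342))/6.04979=-6.34319

0: u=-2.98242 w=-15.28796
1: u=-11.74569 w=-6.34319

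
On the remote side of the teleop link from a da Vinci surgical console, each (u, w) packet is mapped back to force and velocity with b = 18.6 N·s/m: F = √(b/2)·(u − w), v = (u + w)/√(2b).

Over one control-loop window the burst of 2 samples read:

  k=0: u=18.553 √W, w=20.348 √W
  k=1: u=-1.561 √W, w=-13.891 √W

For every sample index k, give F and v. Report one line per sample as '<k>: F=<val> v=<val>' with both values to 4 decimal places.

k=0: u−w=-1.7950, u+w=38.9010; √(b/2)=3.0496, √(2b)=6.0992; F=3.0496×(-1.795)=-5.4740, v=38.9010/6.0992=6.3781
k=1: u−w=12.3300, u+w=-15.4520; √(b/2)=3.0496, √(2b)=6.0992; F=3.0496×12.33=37.6014, v=-15.4520/6.0992=-2.5335

0: F=-5.4740 v=6.3781
1: F=37.6014 v=-2.5335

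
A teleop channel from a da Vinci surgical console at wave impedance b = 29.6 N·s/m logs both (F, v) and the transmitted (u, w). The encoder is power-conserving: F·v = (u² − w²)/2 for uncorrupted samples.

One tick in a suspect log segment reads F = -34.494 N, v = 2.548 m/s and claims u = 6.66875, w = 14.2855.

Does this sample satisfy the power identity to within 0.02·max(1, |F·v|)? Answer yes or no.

F·v = (-34.494)×2.548 = -87.8907 W.
(u² − w²)/2 = (44.4722 − 204.0755)/2 = -79.8016 W.
|Δ| = 8.0891;  2% of max(1, |F·v|) = 1.7578.

no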